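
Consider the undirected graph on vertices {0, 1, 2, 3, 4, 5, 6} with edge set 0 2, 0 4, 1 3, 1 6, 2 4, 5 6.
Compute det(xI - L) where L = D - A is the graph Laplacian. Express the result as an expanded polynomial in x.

Reading degrees in the order [0, 1, 2, 3, 4, 5, 6] gives [2, 2, 2, 1, 2, 1, 2]; set D = diag(2, 2, 2, 1, 2, 1, 2) and form L = D - A. Computing det(xI - L) by cofactor expansion (or equivalently via sum-over-permutations) gives x^7 - 12x^6 + 55x^5 - 118x^4 + 114x^3 - 36x^2. The constant term is 0 because L is singular (the all-ones vector lies in its kernel). The eigenvalues sum to 12, which equals trace(L) = 2|E|.

x^7 - 12x^6 + 55x^5 - 118x^4 + 114x^3 - 36x^2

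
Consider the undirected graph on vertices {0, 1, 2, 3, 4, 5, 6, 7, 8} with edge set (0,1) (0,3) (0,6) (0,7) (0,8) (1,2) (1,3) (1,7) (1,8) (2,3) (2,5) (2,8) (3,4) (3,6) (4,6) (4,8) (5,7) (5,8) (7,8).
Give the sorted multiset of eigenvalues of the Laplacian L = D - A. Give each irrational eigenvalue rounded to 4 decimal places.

Each diagonal entry of L is the vertex degree and each off-diagonal entry is -1 where an edge is present, 0 otherwise; in the order [0, 1, 2, 3, 4, 5, 6, 7, 8] the diagonal is [5, 5, 4, 5, 3, 3, 3, 4, 6]. The multiplicity of 0 as a Laplacian eigenvalue equals the number of connected components. The single zero eigenvalue shows the graph is connected. The largest eigenvalue, 7.5929, is at most the vertex count 9.

[0, 1.6529, 3.2170, 3.5858, 3.8233, 5.7139, 6, 6.4142, 7.5929]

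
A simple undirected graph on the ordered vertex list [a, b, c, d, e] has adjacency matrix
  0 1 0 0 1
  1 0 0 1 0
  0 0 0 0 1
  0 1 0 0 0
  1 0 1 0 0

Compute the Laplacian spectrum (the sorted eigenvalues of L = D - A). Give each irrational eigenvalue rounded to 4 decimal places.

Each diagonal entry of L is the vertex degree and each off-diagonal entry is -1 where an edge is present, 0 otherwise; in the order [a, b, c, d, e] the diagonal is [2, 2, 1, 1, 2]. Since every row of L sums to 0, the all-ones vector is in the kernel and 0 is an eigenvalue. The single zero eigenvalue shows the graph is connected. The largest eigenvalue, 3.6180, is at most the vertex count 5. The eigenvalues sum to 8, which equals trace(L) = 2|E|.

[0, 0.3820, 1.3820, 2.6180, 3.6180]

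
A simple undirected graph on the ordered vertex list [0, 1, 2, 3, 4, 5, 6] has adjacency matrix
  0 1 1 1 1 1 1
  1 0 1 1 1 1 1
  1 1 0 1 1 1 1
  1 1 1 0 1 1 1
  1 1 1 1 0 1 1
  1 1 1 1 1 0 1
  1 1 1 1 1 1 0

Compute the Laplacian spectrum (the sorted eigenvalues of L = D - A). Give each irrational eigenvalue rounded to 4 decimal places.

Reading degrees in the order [0, 1, 2, 3, 4, 5, 6] gives [6, 6, 6, 6, 6, 6, 6]; set D = diag(6, 6, 6, 6, 6, 6, 6) and form L = D - A. Diagonalising L (or applying a numerical eigensolver to the 7x7 matrix) gives the spectrum above. There is one zero in the spectrum, matching the 1 component.

[0, 7, 7, 7, 7, 7, 7]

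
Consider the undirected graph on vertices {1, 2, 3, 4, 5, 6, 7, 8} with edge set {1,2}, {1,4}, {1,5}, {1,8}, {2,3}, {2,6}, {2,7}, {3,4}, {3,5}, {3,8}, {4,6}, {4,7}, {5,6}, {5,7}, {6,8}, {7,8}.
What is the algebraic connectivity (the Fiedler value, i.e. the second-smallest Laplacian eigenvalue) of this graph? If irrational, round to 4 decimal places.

4

With the vertex order [1, 2, 3, 4, 5, 6, 7, 8], the degrees are [4, 4, 4, 4, 4, 4, 4, 4], giving D = diag(4, 4, 4, 4, 4, 4, 4, 4) and L = D - A. The smallest Laplacian eigenvalue is always 0. The next one, lambda_2 = 4, measures how hard the graph is to disconnect: larger values mean better connectivity. The largest eigenvalue, 8, is at most the vertex count 8.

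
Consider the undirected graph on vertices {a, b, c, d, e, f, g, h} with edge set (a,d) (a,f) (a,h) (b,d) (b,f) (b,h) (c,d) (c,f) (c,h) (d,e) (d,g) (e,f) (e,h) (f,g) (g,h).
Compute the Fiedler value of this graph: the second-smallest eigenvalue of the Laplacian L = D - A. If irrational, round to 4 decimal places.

3

Reading degrees in the order [a, b, c, d, e, f, g, h] gives [3, 3, 3, 5, 3, 5, 3, 5]; set D = diag(3, 3, 3, 5, 3, 5, 3, 5) and form L = D - A. The smallest Laplacian eigenvalue is always 0. The next one, lambda_2 = 3, measures how hard the graph is to disconnect: larger values mean better connectivity. There is one zero in the spectrum, matching the 1 component.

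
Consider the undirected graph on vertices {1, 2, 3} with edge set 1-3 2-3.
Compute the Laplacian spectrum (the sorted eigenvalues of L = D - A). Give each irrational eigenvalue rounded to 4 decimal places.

[0, 1, 3]

Reading degrees in the order [1, 2, 3] gives [1, 1, 2]; set D = diag(1, 1, 2) and form L = D - A. The multiplicity of 0 as a Laplacian eigenvalue equals the number of connected components. The single zero eigenvalue shows the graph is connected. The eigenvalues sum to 4, which equals trace(L) = 2|E|.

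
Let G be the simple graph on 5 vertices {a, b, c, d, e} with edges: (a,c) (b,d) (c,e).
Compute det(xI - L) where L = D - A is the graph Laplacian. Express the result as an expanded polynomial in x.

Each diagonal entry of L is the vertex degree and each off-diagonal entry is -1 where an edge is present, 0 otherwise; in the order [a, b, c, d, e] the diagonal is [1, 1, 2, 1, 1]. The eigenvalues of L are [0, 0, 1, 2, 3]; the characteristic polynomial is the product of (x - lambda_i), which multiplies out to x^5 - 6x^4 + 11x^3 - 6x^2. The constant term is 0 because L is singular (the all-ones vector lies in its kernel). There are 2 zeros in the spectrum, matching the 2 components.

x^5 - 6x^4 + 11x^3 - 6x^2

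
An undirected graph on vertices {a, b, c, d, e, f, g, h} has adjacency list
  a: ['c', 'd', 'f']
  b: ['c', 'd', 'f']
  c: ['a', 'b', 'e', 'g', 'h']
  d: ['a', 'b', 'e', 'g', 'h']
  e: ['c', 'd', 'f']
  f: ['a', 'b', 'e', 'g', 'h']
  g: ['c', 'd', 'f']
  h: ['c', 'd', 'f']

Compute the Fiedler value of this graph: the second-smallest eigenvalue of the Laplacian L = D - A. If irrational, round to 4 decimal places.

Each diagonal entry of L is the vertex degree and each off-diagonal entry is -1 where an edge is present, 0 otherwise; in the order [a, b, c, d, e, f, g, h] the diagonal is [3, 3, 5, 5, 3, 5, 3, 3]. The sorted Laplacian eigenvalues are [0, 3, 3, 3, 3, 5, 5, 8]; the algebraic connectivity is the second entry, 3.

3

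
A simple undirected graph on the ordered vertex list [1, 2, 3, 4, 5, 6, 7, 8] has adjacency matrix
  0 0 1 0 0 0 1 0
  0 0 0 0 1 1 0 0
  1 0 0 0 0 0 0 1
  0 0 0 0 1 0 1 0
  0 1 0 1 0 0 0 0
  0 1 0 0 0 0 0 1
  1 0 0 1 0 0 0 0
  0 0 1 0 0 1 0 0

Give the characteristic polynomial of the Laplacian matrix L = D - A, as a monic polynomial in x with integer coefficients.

Each diagonal entry of L is the vertex degree and each off-diagonal entry is -1 where an edge is present, 0 otherwise; in the order [1, 2, 3, 4, 5, 6, 7, 8] the diagonal is [2, 2, 2, 2, 2, 2, 2, 2]. Computing det(xI - L) by cofactor expansion (or equivalently via sum-over-permutations) gives x^8 - 16x^7 + 104x^6 - 352x^5 + 660x^4 - 672x^3 + 336x^2 - 64x. The coefficient of x^7 equals -trace(L) = -16, matching the sum of degrees. By the matrix-tree theorem the graph has (1/8) * product of the nonzero eigenvalues = 8 spanning trees.

x^8 - 16x^7 + 104x^6 - 352x^5 + 660x^4 - 672x^3 + 336x^2 - 64x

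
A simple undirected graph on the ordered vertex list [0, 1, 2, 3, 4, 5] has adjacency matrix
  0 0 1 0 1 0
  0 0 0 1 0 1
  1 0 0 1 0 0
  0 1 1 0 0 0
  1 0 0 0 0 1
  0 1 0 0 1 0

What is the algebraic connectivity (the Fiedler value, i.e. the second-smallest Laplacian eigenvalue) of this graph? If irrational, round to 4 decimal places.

1

Reading degrees in the order [0, 1, 2, 3, 4, 5] gives [2, 2, 2, 2, 2, 2]; set D = diag(2, 2, 2, 2, 2, 2) and form L = D - A. The smallest Laplacian eigenvalue is always 0. The next one, lambda_2 = 1, measures how hard the graph is to disconnect: larger values mean better connectivity. The largest eigenvalue, 4, is at most the vertex count 6.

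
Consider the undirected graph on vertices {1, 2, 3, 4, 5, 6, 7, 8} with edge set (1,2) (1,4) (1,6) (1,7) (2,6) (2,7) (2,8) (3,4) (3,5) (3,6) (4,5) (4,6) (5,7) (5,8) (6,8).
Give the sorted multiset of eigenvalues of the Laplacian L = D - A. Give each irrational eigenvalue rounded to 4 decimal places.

Reading degrees in the order [1, 2, 3, 4, 5, 6, 7, 8] gives [4, 4, 3, 4, 4, 5, 3, 3]; set D = diag(4, 4, 3, 4, 4, 5, 3, 3) and form L = D - A. The multiplicity of 0 as a Laplacian eigenvalue equals the number of connected components. The single zero eigenvalue shows the graph is connected.

[0, 2.0558, 2.6558, 3.1944, 4.2740, 5.5551, 5.8359, 6.4290]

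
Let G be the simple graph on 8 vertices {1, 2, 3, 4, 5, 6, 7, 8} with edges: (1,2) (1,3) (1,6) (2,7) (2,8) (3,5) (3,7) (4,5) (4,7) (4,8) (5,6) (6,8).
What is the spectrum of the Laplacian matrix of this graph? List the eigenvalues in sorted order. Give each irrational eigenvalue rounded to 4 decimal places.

[0, 2, 2, 2, 4, 4, 4, 6]

Each diagonal entry of L is the vertex degree and each off-diagonal entry is -1 where an edge is present, 0 otherwise; in the order [1, 2, 3, 4, 5, 6, 7, 8] the diagonal is [3, 3, 3, 3, 3, 3, 3, 3]. Diagonalising L (or applying a numerical eigensolver to the 8x8 matrix) gives the spectrum above. The single zero eigenvalue shows the graph is connected. There is one zero in the spectrum, matching the 1 component. By the matrix-tree theorem the graph has (1/8) * product of the nonzero eigenvalues = 384 spanning trees.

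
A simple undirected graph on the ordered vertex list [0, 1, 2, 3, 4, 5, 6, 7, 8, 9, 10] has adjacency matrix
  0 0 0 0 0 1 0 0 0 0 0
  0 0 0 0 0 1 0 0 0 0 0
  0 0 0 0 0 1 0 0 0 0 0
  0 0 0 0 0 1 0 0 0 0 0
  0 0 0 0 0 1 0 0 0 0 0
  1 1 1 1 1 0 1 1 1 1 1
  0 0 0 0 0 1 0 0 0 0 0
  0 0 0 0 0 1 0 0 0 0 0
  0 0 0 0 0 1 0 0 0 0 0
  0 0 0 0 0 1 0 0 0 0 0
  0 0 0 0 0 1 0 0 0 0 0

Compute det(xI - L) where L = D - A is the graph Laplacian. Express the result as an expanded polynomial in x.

x^11 - 20x^10 + 135x^9 - 480x^8 + 1050x^7 - 1512x^6 + 1470x^5 - 960x^4 + 405x^3 - 100x^2 + 11x

Reading degrees in the order [0, 1, 2, 3, 4, 5, 6, 7, 8, 9, 10] gives [1, 1, 1, 1, 1, 10, 1, 1, 1, 1, 1]; set D = diag(1, 1, 1, 1, 1, 10, 1, 1, 1, 1, 1) and form L = D - A. L has integer entries, so p(x) = det(xI - L) has integer coefficients. Expanding the determinant yields x^11 - 20x^10 + 135x^9 - 480x^8 + 1050x^7 - 1512x^6 + 1470x^5 - 960x^4 + 405x^3 - 100x^2 + 11x. Since p(0) = det(-L) = 0, x divides p(x). The eigenvalues sum to 20, which equals trace(L) = 2|E|.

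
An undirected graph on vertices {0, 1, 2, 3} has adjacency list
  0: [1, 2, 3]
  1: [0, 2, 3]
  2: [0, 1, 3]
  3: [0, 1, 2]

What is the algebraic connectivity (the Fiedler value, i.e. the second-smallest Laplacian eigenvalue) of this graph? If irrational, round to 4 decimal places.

4

With the vertex order [0, 1, 2, 3], the degrees are [3, 3, 3, 3], giving D = diag(3, 3, 3, 3) and L = D - A. The smallest Laplacian eigenvalue is always 0. The next one, lambda_2 = 4, measures how hard the graph is to disconnect: larger values mean better connectivity. By the matrix-tree theorem the graph has (1/4) * product of the nonzero eigenvalues = 16 spanning trees.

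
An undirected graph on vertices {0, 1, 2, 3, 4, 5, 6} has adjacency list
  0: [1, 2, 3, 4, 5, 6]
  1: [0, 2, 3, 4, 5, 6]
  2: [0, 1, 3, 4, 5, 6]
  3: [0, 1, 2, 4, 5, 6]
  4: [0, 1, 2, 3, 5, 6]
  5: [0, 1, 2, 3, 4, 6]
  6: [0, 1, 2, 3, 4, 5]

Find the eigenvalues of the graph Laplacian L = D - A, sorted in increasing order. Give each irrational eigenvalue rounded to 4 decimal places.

Each diagonal entry of L is the vertex degree and each off-diagonal entry is -1 where an edge is present, 0 otherwise; in the order [0, 1, 2, 3, 4, 5, 6] the diagonal is [6, 6, 6, 6, 6, 6, 6]. Diagonalising L (or applying a numerical eigensolver to the 7x7 matrix) gives the spectrum above. By the matrix-tree theorem the graph has (1/7) * product of the nonzero eigenvalues = 16807 spanning trees.

[0, 7, 7, 7, 7, 7, 7]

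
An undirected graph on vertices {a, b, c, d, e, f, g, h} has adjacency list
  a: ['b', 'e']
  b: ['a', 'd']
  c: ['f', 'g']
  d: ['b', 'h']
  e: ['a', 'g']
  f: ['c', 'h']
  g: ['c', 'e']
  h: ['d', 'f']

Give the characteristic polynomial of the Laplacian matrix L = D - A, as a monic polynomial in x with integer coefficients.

x^8 - 16x^7 + 104x^6 - 352x^5 + 660x^4 - 672x^3 + 336x^2 - 64x

With the vertex order [a, b, c, d, e, f, g, h], the degrees are [2, 2, 2, 2, 2, 2, 2, 2], giving D = diag(2, 2, 2, 2, 2, 2, 2, 2) and L = D - A. Computing det(xI - L) by cofactor expansion (or equivalently via sum-over-permutations) gives x^8 - 16x^7 + 104x^6 - 352x^5 + 660x^4 - 672x^3 + 336x^2 - 64x. The coefficient of x^7 equals -trace(L) = -16, matching the sum of degrees. There is one zero in the spectrum, matching the 1 component. The largest eigenvalue, 4, is at most the vertex count 8.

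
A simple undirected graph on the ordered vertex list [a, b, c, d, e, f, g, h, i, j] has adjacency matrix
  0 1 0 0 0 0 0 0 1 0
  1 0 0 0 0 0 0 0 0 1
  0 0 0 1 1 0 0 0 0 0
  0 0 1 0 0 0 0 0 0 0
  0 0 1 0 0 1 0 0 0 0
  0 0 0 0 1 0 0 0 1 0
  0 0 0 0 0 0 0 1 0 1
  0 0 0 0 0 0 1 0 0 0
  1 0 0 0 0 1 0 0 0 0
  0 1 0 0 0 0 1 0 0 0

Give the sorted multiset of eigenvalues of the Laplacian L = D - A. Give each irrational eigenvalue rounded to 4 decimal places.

Reading degrees in the order [a, b, c, d, e, f, g, h, i, j] gives [2, 2, 2, 1, 2, 2, 2, 1, 2, 2]; set D = diag(2, 2, 2, 1, 2, 2, 2, 1, 2, 2) and form L = D - A. Since every row of L sums to 0, the all-ones vector is in the kernel and 0 is an eigenvalue. The largest eigenvalue, 3.9021, is at most the vertex count 10. The eigenvalues sum to 18, which equals trace(L) = 2|E|.

[0, 0.0979, 0.3820, 0.8244, 1.3820, 2, 2.6180, 3.1756, 3.6180, 3.9021]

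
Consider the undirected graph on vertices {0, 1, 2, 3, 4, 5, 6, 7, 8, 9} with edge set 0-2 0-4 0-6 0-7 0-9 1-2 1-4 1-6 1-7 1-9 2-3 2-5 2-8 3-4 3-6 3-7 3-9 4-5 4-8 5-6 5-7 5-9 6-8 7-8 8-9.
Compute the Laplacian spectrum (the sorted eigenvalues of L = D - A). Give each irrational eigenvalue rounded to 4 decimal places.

[0, 5, 5, 5, 5, 5, 5, 5, 5, 10]

With the vertex order [0, 1, 2, 3, 4, 5, 6, 7, 8, 9], the degrees are [5, 5, 5, 5, 5, 5, 5, 5, 5, 5], giving D = diag(5, 5, 5, 5, 5, 5, 5, 5, 5, 5) and L = D - A. L is symmetric positive semidefinite, so every eigenvalue is real and nonnegative. The single zero eigenvalue shows the graph is connected. The eigenvalues sum to 50, which equals trace(L) = 2|E|.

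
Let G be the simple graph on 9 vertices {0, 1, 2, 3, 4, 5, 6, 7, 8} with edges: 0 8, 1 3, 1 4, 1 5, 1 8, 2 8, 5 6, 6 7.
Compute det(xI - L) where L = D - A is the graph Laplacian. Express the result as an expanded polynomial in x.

Each diagonal entry of L is the vertex degree and each off-diagonal entry is -1 where an edge is present, 0 otherwise; in the order [0, 1, 2, 3, 4, 5, 6, 7, 8] the diagonal is [1, 4, 1, 1, 1, 2, 2, 1, 3]. L has integer entries, so p(x) = det(xI - L) has integer coefficients. Expanding the determinant yields x^9 - 16x^8 + 101x^7 - 326x^6 + 584x^5 - 592x^4 + 329x^3 - 90x^2 + 9x. The coefficient of x^8 equals -trace(L) = -16, matching the sum of degrees. There is one zero in the spectrum, matching the 1 component. The largest eigenvalue, 5.3298, is at most the vertex count 9.

x^9 - 16x^8 + 101x^7 - 326x^6 + 584x^5 - 592x^4 + 329x^3 - 90x^2 + 9x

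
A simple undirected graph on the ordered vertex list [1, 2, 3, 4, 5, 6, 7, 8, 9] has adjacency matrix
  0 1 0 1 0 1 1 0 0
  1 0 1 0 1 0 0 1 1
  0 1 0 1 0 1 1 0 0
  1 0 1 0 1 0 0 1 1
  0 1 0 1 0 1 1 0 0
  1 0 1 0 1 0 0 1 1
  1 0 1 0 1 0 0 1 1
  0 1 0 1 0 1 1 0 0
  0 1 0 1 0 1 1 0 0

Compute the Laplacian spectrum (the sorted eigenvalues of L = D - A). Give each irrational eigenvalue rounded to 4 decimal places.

Reading degrees in the order [1, 2, 3, 4, 5, 6, 7, 8, 9] gives [4, 5, 4, 5, 4, 5, 5, 4, 4]; set D = diag(4, 5, 4, 5, 4, 5, 5, 4, 4) and form L = D - A. The multiplicity of 0 as a Laplacian eigenvalue equals the number of connected components. The single zero eigenvalue shows the graph is connected. The largest eigenvalue, 9, is at most the vertex count 9.

[0, 4, 4, 4, 4, 5, 5, 5, 9]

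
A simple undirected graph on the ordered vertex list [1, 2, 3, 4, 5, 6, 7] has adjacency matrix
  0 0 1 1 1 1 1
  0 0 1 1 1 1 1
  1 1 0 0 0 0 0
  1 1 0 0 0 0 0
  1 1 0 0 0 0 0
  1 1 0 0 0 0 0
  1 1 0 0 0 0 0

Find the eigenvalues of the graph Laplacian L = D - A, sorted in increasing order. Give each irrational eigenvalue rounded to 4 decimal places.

With the vertex order [1, 2, 3, 4, 5, 6, 7], the degrees are [5, 5, 2, 2, 2, 2, 2], giving D = diag(5, 5, 2, 2, 2, 2, 2) and L = D - A. The multiplicity of 0 as a Laplacian eigenvalue equals the number of connected components. The largest eigenvalue, 7, is at most the vertex count 7. By the matrix-tree theorem the graph has (1/7) * product of the nonzero eigenvalues = 80 spanning trees.

[0, 2, 2, 2, 2, 5, 7]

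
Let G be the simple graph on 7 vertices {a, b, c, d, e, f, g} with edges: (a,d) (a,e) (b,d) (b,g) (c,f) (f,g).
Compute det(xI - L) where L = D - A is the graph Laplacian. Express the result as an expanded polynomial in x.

Reading degrees in the order [a, b, c, d, e, f, g] gives [2, 2, 1, 2, 1, 2, 2]; set D = diag(2, 2, 1, 2, 1, 2, 2) and form L = D - A. L has integer entries, so p(x) = det(xI - L) has integer coefficients. Expanding the determinant yields x^7 - 12x^6 + 55x^5 - 120x^4 + 126x^3 - 56x^2 + 7x. The coefficient of x^6 equals -trace(L) = -12, matching the sum of degrees. The eigenvalues sum to 12, which equals trace(L) = 2|E|. The largest eigenvalue, 3.8019, is at most the vertex count 7.

x^7 - 12x^6 + 55x^5 - 120x^4 + 126x^3 - 56x^2 + 7x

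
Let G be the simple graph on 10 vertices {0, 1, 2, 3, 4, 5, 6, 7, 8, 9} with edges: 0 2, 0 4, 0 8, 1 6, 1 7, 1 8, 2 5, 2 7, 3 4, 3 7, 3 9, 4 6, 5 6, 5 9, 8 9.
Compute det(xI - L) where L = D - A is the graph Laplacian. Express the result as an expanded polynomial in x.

x^10 - 30x^9 + 390x^8 - 2880x^7 + 13305x^6 - 39882x^5 + 77640x^4 - 94800x^3 + 66000x^2 - 20000x

Each diagonal entry of L is the vertex degree and each off-diagonal entry is -1 where an edge is present, 0 otherwise; in the order [0, 1, 2, 3, 4, 5, 6, 7, 8, 9] the diagonal is [3, 3, 3, 3, 3, 3, 3, 3, 3, 3]. L has integer entries, so p(x) = det(xI - L) has integer coefficients. Expanding the determinant yields x^10 - 30x^9 + 390x^8 - 2880x^7 + 13305x^6 - 39882x^5 + 77640x^4 - 94800x^3 + 66000x^2 - 20000x. The constant term is 0 because L is singular (the all-ones vector lies in its kernel). The eigenvalues sum to 30, which equals trace(L) = 2|E|. The largest eigenvalue, 5, is at most the vertex count 10.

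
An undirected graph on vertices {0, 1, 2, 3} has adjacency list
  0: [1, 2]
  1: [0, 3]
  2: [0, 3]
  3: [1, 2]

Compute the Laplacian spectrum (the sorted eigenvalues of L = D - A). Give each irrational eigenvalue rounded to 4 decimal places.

Reading degrees in the order [0, 1, 2, 3] gives [2, 2, 2, 2]; set D = diag(2, 2, 2, 2) and form L = D - A. The multiplicity of 0 as a Laplacian eigenvalue equals the number of connected components. The single zero eigenvalue shows the graph is connected. By the matrix-tree theorem the graph has (1/4) * product of the nonzero eigenvalues = 4 spanning trees.

[0, 2, 2, 4]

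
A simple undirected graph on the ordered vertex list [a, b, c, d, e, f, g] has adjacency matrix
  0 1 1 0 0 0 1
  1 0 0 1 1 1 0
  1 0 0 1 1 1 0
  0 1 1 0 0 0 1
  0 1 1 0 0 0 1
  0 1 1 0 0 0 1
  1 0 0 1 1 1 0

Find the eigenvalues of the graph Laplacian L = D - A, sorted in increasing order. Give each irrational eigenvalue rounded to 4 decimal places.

Reading degrees in the order [a, b, c, d, e, f, g] gives [3, 4, 4, 3, 3, 3, 4]; set D = diag(3, 4, 4, 3, 3, 3, 4) and form L = D - A. Diagonalising L (or applying a numerical eigensolver to the 7x7 matrix) gives the spectrum above. The single zero eigenvalue shows the graph is connected. The largest eigenvalue, 7, is at most the vertex count 7.

[0, 3, 3, 3, 4, 4, 7]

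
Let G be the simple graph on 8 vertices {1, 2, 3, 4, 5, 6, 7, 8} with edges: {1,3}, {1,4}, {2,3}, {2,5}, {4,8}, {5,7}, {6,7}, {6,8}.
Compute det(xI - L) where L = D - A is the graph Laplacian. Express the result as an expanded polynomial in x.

Reading degrees in the order [1, 2, 3, 4, 5, 6, 7, 8] gives [2, 2, 2, 2, 2, 2, 2, 2]; set D = diag(2, 2, 2, 2, 2, 2, 2, 2) and form L = D - A. Computing det(xI - L) by cofactor expansion (or equivalently via sum-over-permutations) gives x^8 - 16x^7 + 104x^6 - 352x^5 + 660x^4 - 672x^3 + 336x^2 - 64x. The constant term is 0 because L is singular (the all-ones vector lies in its kernel). There is one zero in the spectrum, matching the 1 component.

x^8 - 16x^7 + 104x^6 - 352x^5 + 660x^4 - 672x^3 + 336x^2 - 64x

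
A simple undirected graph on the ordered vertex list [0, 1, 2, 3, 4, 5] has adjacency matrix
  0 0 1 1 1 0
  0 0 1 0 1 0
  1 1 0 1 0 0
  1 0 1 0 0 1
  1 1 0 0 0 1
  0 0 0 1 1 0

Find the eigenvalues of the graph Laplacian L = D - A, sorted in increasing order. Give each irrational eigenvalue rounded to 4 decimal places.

With the vertex order [0, 1, 2, 3, 4, 5], the degrees are [3, 2, 3, 3, 3, 2], giving D = diag(3, 2, 3, 3, 3, 2) and L = D - A. L is symmetric positive semidefinite, so every eigenvalue is real and nonnegative. The single zero eigenvalue shows the graph is connected. The largest eigenvalue, 5, is at most the vertex count 6. There is one zero in the spectrum, matching the 1 component.

[0, 1.5858, 2, 3, 4.4142, 5]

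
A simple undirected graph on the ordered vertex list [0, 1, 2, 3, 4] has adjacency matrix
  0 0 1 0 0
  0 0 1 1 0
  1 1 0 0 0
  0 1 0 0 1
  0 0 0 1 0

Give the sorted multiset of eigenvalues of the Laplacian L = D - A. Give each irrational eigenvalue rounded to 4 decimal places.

[0, 0.3820, 1.3820, 2.6180, 3.6180]

Each diagonal entry of L is the vertex degree and each off-diagonal entry is -1 where an edge is present, 0 otherwise; in the order [0, 1, 2, 3, 4] the diagonal is [1, 2, 2, 2, 1]. Since every row of L sums to 0, the all-ones vector is in the kernel and 0 is an eigenvalue. The single zero eigenvalue shows the graph is connected. The eigenvalues sum to 8, which equals trace(L) = 2|E|.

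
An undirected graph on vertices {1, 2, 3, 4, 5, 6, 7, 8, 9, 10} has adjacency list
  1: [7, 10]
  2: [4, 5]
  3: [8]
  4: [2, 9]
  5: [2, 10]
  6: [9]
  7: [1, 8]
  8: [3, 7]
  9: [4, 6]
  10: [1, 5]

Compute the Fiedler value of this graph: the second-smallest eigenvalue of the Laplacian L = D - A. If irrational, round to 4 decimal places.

0.0979

Each diagonal entry of L is the vertex degree and each off-diagonal entry is -1 where an edge is present, 0 otherwise; in the order [1, 2, 3, 4, 5, 6, 7, 8, 9, 10] the diagonal is [2, 2, 1, 2, 2, 1, 2, 2, 2, 2]. The sorted Laplacian eigenvalues are [0, 0.0979, 0.3820, 0.8244, 1.3820, 2, 2.6180, 3.1756, 3.6180, 3.9021]; the algebraic connectivity is the second entry, 0.0979. There is one zero in the spectrum, matching the 1 component.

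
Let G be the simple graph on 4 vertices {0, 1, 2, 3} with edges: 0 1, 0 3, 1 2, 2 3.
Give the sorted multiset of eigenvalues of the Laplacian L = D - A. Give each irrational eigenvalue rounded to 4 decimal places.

[0, 2, 2, 4]

Each diagonal entry of L is the vertex degree and each off-diagonal entry is -1 where an edge is present, 0 otherwise; in the order [0, 1, 2, 3] the diagonal is [2, 2, 2, 2]. Diagonalising L (or applying a numerical eigensolver to the 4x4 matrix) gives the spectrum above. The single zero eigenvalue shows the graph is connected.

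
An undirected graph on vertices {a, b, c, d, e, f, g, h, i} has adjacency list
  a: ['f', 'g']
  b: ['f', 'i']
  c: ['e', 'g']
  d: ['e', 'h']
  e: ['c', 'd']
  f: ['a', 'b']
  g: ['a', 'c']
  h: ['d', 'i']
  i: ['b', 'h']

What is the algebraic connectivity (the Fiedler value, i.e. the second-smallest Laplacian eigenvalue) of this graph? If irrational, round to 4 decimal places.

0.4679

With the vertex order [a, b, c, d, e, f, g, h, i], the degrees are [2, 2, 2, 2, 2, 2, 2, 2, 2], giving D = diag(2, 2, 2, 2, 2, 2, 2, 2, 2) and L = D - A. The sorted Laplacian eigenvalues are [0, 0.4679, 0.4679, 1.6527, 1.6527, 3, 3, 3.8794, 3.8794]; the algebraic connectivity is the second entry, 0.4679. By the matrix-tree theorem the graph has (1/9) * product of the nonzero eigenvalues = 9 spanning trees.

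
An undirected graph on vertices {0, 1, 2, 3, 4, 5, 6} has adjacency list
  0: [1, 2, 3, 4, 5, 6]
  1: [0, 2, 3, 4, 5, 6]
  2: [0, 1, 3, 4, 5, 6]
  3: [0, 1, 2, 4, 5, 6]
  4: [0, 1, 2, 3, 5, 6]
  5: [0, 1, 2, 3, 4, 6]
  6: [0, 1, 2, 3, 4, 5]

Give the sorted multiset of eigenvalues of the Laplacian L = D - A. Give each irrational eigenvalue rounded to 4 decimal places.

[0, 7, 7, 7, 7, 7, 7]

With the vertex order [0, 1, 2, 3, 4, 5, 6], the degrees are [6, 6, 6, 6, 6, 6, 6], giving D = diag(6, 6, 6, 6, 6, 6, 6) and L = D - A. The multiplicity of 0 as a Laplacian eigenvalue equals the number of connected components. The eigenvalues sum to 42, which equals trace(L) = 2|E|. The largest eigenvalue, 7, is at most the vertex count 7.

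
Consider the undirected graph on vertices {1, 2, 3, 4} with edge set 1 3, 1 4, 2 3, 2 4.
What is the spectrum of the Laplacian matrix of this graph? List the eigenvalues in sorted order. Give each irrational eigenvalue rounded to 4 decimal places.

Each diagonal entry of L is the vertex degree and each off-diagonal entry is -1 where an edge is present, 0 otherwise; in the order [1, 2, 3, 4] the diagonal is [2, 2, 2, 2]. Since every row of L sums to 0, the all-ones vector is in the kernel and 0 is an eigenvalue. The eigenvalues sum to 8, which equals trace(L) = 2|E|. By the matrix-tree theorem the graph has (1/4) * product of the nonzero eigenvalues = 4 spanning trees.

[0, 2, 2, 4]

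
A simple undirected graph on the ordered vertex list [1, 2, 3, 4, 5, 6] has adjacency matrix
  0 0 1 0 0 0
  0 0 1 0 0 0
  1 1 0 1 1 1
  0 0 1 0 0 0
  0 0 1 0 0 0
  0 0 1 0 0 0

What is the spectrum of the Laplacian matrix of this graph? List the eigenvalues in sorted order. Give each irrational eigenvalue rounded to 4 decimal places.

With the vertex order [1, 2, 3, 4, 5, 6], the degrees are [1, 1, 5, 1, 1, 1], giving D = diag(1, 1, 5, 1, 1, 1) and L = D - A. Since every row of L sums to 0, the all-ones vector is in the kernel and 0 is an eigenvalue. The single zero eigenvalue shows the graph is connected. The largest eigenvalue, 6, is at most the vertex count 6.

[0, 1, 1, 1, 1, 6]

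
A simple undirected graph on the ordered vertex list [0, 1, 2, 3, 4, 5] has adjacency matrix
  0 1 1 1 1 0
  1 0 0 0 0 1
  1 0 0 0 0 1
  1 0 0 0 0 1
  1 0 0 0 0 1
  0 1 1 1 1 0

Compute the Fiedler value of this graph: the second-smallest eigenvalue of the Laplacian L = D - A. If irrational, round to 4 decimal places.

Reading degrees in the order [0, 1, 2, 3, 4, 5] gives [4, 2, 2, 2, 2, 4]; set D = diag(4, 2, 2, 2, 2, 4) and form L = D - A. The sorted Laplacian eigenvalues are [0, 2, 2, 2, 4, 6]; the algebraic connectivity is the second entry, 2. By the matrix-tree theorem the graph has (1/6) * product of the nonzero eigenvalues = 32 spanning trees.

2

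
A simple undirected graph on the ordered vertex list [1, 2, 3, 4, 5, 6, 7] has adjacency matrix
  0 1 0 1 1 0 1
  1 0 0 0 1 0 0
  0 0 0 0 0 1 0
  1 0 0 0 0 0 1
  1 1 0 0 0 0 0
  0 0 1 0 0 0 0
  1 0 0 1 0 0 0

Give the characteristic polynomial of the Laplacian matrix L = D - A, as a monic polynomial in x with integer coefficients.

x^7 - 14x^6 + 74x^5 - 184x^4 + 213x^3 - 90x^2

Reading degrees in the order [1, 2, 3, 4, 5, 6, 7] gives [4, 2, 1, 2, 2, 1, 2]; set D = diag(4, 2, 1, 2, 2, 1, 2) and form L = D - A. Computing det(xI - L) by cofactor expansion (or equivalently via sum-over-permutations) gives x^7 - 14x^6 + 74x^5 - 184x^4 + 213x^3 - 90x^2. Since p(0) = det(-L) = 0, x divides p(x).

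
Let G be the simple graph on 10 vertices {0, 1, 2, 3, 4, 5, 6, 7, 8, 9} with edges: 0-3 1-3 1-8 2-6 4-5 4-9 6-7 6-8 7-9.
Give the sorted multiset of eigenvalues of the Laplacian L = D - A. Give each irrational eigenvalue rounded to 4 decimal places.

With the vertex order [0, 1, 2, 3, 4, 5, 6, 7, 8, 9], the degrees are [1, 2, 1, 2, 2, 1, 3, 2, 2, 2], giving D = diag(1, 2, 1, 2, 2, 1, 3, 2, 2, 2) and L = D - A. The multiplicity of 0 as a Laplacian eigenvalue equals the number of connected components. The single zero eigenvalue shows the graph is connected. The eigenvalues sum to 18, which equals trace(L) = 2|E|. The largest eigenvalue, 4.3772, is at most the vertex count 10.

[0, 0.1206, 0.3489, 1, 1, 2, 2.3473, 3.2739, 3.5321, 4.3772]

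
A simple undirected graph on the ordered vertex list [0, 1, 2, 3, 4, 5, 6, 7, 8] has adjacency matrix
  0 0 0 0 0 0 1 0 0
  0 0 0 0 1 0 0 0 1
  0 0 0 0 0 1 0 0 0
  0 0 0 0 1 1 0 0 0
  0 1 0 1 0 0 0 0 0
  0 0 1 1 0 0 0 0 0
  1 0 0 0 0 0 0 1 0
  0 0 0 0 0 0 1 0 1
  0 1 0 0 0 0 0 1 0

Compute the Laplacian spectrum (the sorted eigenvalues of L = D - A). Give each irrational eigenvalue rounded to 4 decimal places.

[0, 0.1206, 0.4679, 1, 1.6527, 2.3473, 3, 3.5321, 3.8794]

Each diagonal entry of L is the vertex degree and each off-diagonal entry is -1 where an edge is present, 0 otherwise; in the order [0, 1, 2, 3, 4, 5, 6, 7, 8] the diagonal is [1, 2, 1, 2, 2, 2, 2, 2, 2]. L is symmetric positive semidefinite, so every eigenvalue is real and nonnegative. The largest eigenvalue, 3.8794, is at most the vertex count 9. The eigenvalues sum to 16, which equals trace(L) = 2|E|.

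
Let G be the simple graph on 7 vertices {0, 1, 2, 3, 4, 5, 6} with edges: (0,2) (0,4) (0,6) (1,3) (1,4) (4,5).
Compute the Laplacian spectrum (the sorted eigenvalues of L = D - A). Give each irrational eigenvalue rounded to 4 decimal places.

With the vertex order [0, 1, 2, 3, 4, 5, 6], the degrees are [3, 2, 1, 1, 3, 1, 1], giving D = diag(3, 2, 1, 1, 3, 1, 1) and L = D - A. The multiplicity of 0 as a Laplacian eigenvalue equals the number of connected components. The largest eigenvalue, 4.6287, is at most the vertex count 7. There is one zero in the spectrum, matching the 1 component.

[0, 0.3217, 0.6802, 1, 2.1397, 3.2297, 4.6287]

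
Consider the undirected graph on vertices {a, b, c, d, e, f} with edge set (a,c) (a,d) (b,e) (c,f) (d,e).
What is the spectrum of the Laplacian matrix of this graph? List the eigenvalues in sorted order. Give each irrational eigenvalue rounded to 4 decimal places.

[0, 0.2679, 1, 2, 3, 3.7321]

Each diagonal entry of L is the vertex degree and each off-diagonal entry is -1 where an edge is present, 0 otherwise; in the order [a, b, c, d, e, f] the diagonal is [2, 1, 2, 2, 2, 1]. The multiplicity of 0 as a Laplacian eigenvalue equals the number of connected components.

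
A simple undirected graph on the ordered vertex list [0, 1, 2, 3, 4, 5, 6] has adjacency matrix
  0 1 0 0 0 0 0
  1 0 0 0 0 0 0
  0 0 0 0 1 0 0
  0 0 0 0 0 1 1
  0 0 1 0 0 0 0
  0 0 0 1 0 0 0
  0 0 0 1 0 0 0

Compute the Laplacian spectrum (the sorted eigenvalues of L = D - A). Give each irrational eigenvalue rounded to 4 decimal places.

With the vertex order [0, 1, 2, 3, 4, 5, 6], the degrees are [1, 1, 1, 2, 1, 1, 1], giving D = diag(1, 1, 1, 2, 1, 1, 1) and L = D - A. The multiplicity of 0 as a Laplacian eigenvalue equals the number of connected components. The 3 zero eigenvalues correspond to the 3 connected components.

[0, 0, 0, 1, 2, 2, 3]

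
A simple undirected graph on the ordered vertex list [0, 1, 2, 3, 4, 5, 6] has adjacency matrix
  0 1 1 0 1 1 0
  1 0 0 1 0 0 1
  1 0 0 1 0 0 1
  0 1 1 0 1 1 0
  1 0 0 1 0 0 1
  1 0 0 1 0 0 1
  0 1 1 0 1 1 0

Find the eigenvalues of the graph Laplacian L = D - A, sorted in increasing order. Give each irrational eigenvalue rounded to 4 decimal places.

Each diagonal entry of L is the vertex degree and each off-diagonal entry is -1 where an edge is present, 0 otherwise; in the order [0, 1, 2, 3, 4, 5, 6] the diagonal is [4, 3, 3, 4, 3, 3, 4]. Diagonalising L (or applying a numerical eigensolver to the 7x7 matrix) gives the spectrum above. The eigenvalues sum to 24, which equals trace(L) = 2|E|. There is one zero in the spectrum, matching the 1 component.

[0, 3, 3, 3, 4, 4, 7]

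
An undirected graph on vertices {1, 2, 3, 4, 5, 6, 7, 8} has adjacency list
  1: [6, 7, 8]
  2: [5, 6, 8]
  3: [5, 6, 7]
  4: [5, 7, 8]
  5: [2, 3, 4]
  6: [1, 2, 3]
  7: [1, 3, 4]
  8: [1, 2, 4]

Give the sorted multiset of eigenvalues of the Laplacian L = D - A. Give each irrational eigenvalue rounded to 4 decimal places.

[0, 2, 2, 2, 4, 4, 4, 6]

With the vertex order [1, 2, 3, 4, 5, 6, 7, 8], the degrees are [3, 3, 3, 3, 3, 3, 3, 3], giving D = diag(3, 3, 3, 3, 3, 3, 3, 3) and L = D - A. Since every row of L sums to 0, the all-ones vector is in the kernel and 0 is an eigenvalue. The single zero eigenvalue shows the graph is connected.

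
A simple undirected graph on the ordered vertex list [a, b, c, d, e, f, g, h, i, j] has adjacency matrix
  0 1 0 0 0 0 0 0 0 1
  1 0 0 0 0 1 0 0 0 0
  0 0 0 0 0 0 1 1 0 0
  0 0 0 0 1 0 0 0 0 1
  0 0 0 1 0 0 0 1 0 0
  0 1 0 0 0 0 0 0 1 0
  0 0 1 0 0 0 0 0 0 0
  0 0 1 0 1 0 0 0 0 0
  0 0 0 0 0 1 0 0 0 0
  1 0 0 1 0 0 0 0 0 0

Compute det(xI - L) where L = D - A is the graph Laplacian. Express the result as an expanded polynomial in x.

Each diagonal entry of L is the vertex degree and each off-diagonal entry is -1 where an edge is present, 0 otherwise; in the order [a, b, c, d, e, f, g, h, i, j] the diagonal is [2, 2, 2, 2, 2, 2, 1, 2, 1, 2]. Computing det(xI - L) by cofactor expansion (or equivalently via sum-over-permutations) gives x^10 - 18x^9 + 136x^8 - 560x^7 + 1365x^6 - 2002x^5 + 1716x^4 - 792x^3 + 165x^2 - 10x. Since p(0) = det(-L) = 0, x divides p(x). The largest eigenvalue, 3.9021, is at most the vertex count 10.

x^10 - 18x^9 + 136x^8 - 560x^7 + 1365x^6 - 2002x^5 + 1716x^4 - 792x^3 + 165x^2 - 10x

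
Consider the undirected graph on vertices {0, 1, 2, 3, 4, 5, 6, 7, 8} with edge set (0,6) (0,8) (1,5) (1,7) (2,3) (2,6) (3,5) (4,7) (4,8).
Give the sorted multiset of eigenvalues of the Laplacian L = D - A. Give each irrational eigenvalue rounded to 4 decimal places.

[0, 0.4679, 0.4679, 1.6527, 1.6527, 3, 3, 3.8794, 3.8794]

With the vertex order [0, 1, 2, 3, 4, 5, 6, 7, 8], the degrees are [2, 2, 2, 2, 2, 2, 2, 2, 2], giving D = diag(2, 2, 2, 2, 2, 2, 2, 2, 2) and L = D - A. The multiplicity of 0 as a Laplacian eigenvalue equals the number of connected components. By the matrix-tree theorem the graph has (1/9) * product of the nonzero eigenvalues = 9 spanning trees. The eigenvalues sum to 18, which equals trace(L) = 2|E|.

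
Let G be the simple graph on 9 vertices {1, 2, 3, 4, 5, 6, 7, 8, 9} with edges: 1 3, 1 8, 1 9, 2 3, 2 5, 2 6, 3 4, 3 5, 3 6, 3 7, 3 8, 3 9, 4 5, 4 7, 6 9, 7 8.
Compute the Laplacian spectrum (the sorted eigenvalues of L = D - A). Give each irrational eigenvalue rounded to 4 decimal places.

Each diagonal entry of L is the vertex degree and each off-diagonal entry is -1 where an edge is present, 0 otherwise; in the order [1, 2, 3, 4, 5, 6, 7, 8, 9] the diagonal is [3, 3, 8, 3, 3, 3, 3, 3, 3]. Since every row of L sums to 0, the all-ones vector is in the kernel and 0 is an eigenvalue. The single zero eigenvalue shows the graph is connected.

[0, 1.5858, 1.5858, 3, 3, 4.4142, 4.4142, 5, 9]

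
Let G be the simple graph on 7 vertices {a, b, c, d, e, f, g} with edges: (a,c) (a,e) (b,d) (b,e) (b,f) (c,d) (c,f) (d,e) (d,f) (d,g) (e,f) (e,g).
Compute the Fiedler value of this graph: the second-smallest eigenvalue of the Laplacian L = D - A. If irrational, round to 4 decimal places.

Reading degrees in the order [a, b, c, d, e, f, g] gives [2, 3, 3, 5, 5, 4, 2]; set D = diag(2, 3, 3, 5, 5, 4, 2) and form L = D - A. The sorted Laplacian eigenvalues are [0, 1.5972, 2.1345, 3.1360, 4.8640, 5.8655, 6.4028]; the algebraic connectivity is the second entry, 1.5972. By the matrix-tree theorem the graph has (1/7) * product of the nonzero eigenvalues = 279 spanning trees. There is one zero in the spectrum, matching the 1 component.

1.5972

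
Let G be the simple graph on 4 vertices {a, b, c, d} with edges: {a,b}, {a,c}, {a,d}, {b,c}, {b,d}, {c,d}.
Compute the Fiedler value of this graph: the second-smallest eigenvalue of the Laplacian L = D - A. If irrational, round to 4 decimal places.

With the vertex order [a, b, c, d], the degrees are [3, 3, 3, 3], giving D = diag(3, 3, 3, 3) and L = D - A. The smallest Laplacian eigenvalue is always 0. The next one, lambda_2 = 4, measures how hard the graph is to disconnect: larger values mean better connectivity. There is one zero in the spectrum, matching the 1 component.

4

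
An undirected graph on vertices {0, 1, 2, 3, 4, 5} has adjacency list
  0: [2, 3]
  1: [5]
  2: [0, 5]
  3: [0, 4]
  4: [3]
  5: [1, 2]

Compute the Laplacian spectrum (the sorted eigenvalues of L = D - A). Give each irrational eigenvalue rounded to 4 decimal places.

Each diagonal entry of L is the vertex degree and each off-diagonal entry is -1 where an edge is present, 0 otherwise; in the order [0, 1, 2, 3, 4, 5] the diagonal is [2, 1, 2, 2, 1, 2]. The multiplicity of 0 as a Laplacian eigenvalue equals the number of connected components. The single zero eigenvalue shows the graph is connected. The largest eigenvalue, 3.7321, is at most the vertex count 6. The eigenvalues sum to 10, which equals trace(L) = 2|E|.

[0, 0.2679, 1, 2, 3, 3.7321]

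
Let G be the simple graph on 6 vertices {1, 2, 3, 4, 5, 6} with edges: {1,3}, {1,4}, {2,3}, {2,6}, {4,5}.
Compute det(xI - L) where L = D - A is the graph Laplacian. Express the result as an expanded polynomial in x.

x^6 - 10x^5 + 36x^4 - 56x^3 + 35x^2 - 6x

With the vertex order [1, 2, 3, 4, 5, 6], the degrees are [2, 2, 2, 2, 1, 1], giving D = diag(2, 2, 2, 2, 1, 1) and L = D - A. L has integer entries, so p(x) = det(xI - L) has integer coefficients. Expanding the determinant yields x^6 - 10x^5 + 36x^4 - 56x^3 + 35x^2 - 6x. The coefficient of x^5 equals -trace(L) = -10, matching the sum of degrees. The largest eigenvalue, 3.7321, is at most the vertex count 6. The eigenvalues sum to 10, which equals trace(L) = 2|E|.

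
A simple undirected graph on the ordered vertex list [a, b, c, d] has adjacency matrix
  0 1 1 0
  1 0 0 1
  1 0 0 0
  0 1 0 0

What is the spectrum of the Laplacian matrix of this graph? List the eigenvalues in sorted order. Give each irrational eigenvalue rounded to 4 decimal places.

With the vertex order [a, b, c, d], the degrees are [2, 2, 1, 1], giving D = diag(2, 2, 1, 1) and L = D - A. Since every row of L sums to 0, the all-ones vector is in the kernel and 0 is an eigenvalue. By the matrix-tree theorem the graph has (1/4) * product of the nonzero eigenvalues = 1 spanning tree. The eigenvalues sum to 6, which equals trace(L) = 2|E|.

[0, 0.5858, 2, 3.4142]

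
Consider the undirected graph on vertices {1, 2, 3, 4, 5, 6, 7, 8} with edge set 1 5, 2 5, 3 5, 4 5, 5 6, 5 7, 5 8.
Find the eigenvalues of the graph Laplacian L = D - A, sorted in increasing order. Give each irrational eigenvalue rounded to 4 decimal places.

[0, 1, 1, 1, 1, 1, 1, 8]

With the vertex order [1, 2, 3, 4, 5, 6, 7, 8], the degrees are [1, 1, 1, 1, 7, 1, 1, 1], giving D = diag(1, 1, 1, 1, 7, 1, 1, 1) and L = D - A. Since every row of L sums to 0, the all-ones vector is in the kernel and 0 is an eigenvalue. The single zero eigenvalue shows the graph is connected.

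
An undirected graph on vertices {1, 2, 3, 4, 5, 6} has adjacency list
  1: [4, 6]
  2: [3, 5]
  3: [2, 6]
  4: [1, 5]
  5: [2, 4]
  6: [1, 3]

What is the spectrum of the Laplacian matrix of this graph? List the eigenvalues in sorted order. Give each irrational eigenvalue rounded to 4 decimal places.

[0, 1, 1, 3, 3, 4]

Reading degrees in the order [1, 2, 3, 4, 5, 6] gives [2, 2, 2, 2, 2, 2]; set D = diag(2, 2, 2, 2, 2, 2) and form L = D - A. The multiplicity of 0 as a Laplacian eigenvalue equals the number of connected components. The single zero eigenvalue shows the graph is connected. By the matrix-tree theorem the graph has (1/6) * product of the nonzero eigenvalues = 6 spanning trees.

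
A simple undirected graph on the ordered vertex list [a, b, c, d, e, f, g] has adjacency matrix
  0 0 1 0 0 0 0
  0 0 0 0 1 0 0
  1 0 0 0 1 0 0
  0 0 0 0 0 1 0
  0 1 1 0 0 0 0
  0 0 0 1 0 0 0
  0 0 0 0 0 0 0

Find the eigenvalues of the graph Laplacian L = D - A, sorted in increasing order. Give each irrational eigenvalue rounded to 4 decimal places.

[0, 0, 0, 0.5858, 2, 2, 3.4142]

Each diagonal entry of L is the vertex degree and each off-diagonal entry is -1 where an edge is present, 0 otherwise; in the order [a, b, c, d, e, f, g] the diagonal is [1, 1, 2, 1, 2, 1, 0]. Since every row of L sums to 0, the all-ones vector is in the kernel and 0 is an eigenvalue. The 3 zero eigenvalues correspond to the 3 connected components. The eigenvalues sum to 8, which equals trace(L) = 2|E|. The largest eigenvalue, 3.4142, is at most the vertex count 7.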